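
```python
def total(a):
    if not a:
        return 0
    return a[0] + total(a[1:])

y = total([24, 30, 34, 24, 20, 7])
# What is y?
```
Call trace:
total(a=[24, 30, 34, 24, 20, 7])
  total(a=[30, 34, 24, 20, 7])
    total(a=[34, 24, 20, 7])
      total(a=[24, 20, 7])
        total(a=[20, 7])
          total(a=[7])
            total(a=[])
            -> return 0
          -> return 7
        -> return 27
      -> return 51
    -> return 85
  -> return 115
-> return 139

Final answer: 139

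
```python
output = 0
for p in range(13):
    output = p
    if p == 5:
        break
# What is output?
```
Trace:
  output=0
  output=0, p=0
  output=1, p=1
  output=2, p=2
  output=3, p=3
  output=4, p=4
  output=5, p=5

Final answer: 5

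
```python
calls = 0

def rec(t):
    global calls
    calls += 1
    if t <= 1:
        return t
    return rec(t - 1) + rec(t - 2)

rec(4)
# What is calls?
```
Call trace (a repeated sub-call is expanded the first time; later identical calls just restate its return value):
rec(t=4)
  rec(t=3)
    rec(t=2)
      rec(t=1)
      -> return 1
      rec(t=0)
      -> return 0
    -> return 1
    rec(t=1)
    -> return 1
  -> return 2
  rec(t=2) -> return 1  (same call as traced above)
-> return 3

calls is incremented once per call, so count the calls in each subtree. Let C(t) = number of calls made by rec(t).
C(0) = C(1) = 1 (base case, no recursion); C(t) = 1 + C(t - 1) + C(t - 2) otherwise.
C(2) = 1 + C(1) + C(0) = 1 + 1 + 1 = 3
C(3) = 1 + C(2) + C(1) = 1 + 3 + 1 = 5
C(4) = 1 + C(3) + C(2) = 1 + 5 + 3 = 9
calls = C(4) = 9

Final answer: 9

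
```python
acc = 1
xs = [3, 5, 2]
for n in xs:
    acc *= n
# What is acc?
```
Trace:
  acc=1
  acc=3, n=3
  acc=15, n=5
  acc=30, n=2

Final answer: 30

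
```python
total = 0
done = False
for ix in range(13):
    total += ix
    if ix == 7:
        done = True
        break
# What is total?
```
Trace:
  total=0
  total=0, done=False
  total=0, done=False, ix=0
  total=1, done=False, ix=1
  total=3, done=False, ix=2
  total=6, done=False, ix=3
  total=10, done=False, ix=4
  total=15, done=False, ix=5
  total=21, done=False, ix=6
  total=28, done=True, ix=7

Final answer: 28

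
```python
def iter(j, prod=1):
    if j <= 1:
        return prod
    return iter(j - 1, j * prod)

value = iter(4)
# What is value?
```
Call trace:
iter(j=4, prod=1)
  iter(j=3, prod=4)
    iter(j=2, prod=12)
      iter(j=1, prod=24)
      -> return 24
    -> return 24
  -> return 24
-> return 24

Final answer: 24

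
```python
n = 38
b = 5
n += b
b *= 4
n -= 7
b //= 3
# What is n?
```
Trace:
  n=38
  n=38, b=5
  n=43, b=5
  n=43, b=20
  n=36, b=20
  n=36, b=6

Final answer: 36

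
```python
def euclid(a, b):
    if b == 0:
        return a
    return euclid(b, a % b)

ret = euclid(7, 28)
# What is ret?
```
Call trace:
euclid(a=7, b=28)
  euclid(a=28, b=7)
    euclid(a=7, b=0)
    -> return 7
  -> return 7
-> return 7

Final answer: 7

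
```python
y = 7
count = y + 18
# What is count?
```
Trace:
  y=7
  y=7, count=25

Final answer: 25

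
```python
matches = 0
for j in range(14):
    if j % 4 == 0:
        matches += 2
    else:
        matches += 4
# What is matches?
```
Trace:
  matches=0
  matches=2, j=0
  matches=6, j=1
  matches=10, j=2
  matches=14, j=3
  matches=16, j=4
  matches=20, j=5
  matches=24, j=6
  matches=28, j=7
  matches=30, j=8
  matches=34, j=9
  matches=38, j=10
  matches=42, j=11
  matches=44, j=12
  matches=48, j=13

Final answer: 48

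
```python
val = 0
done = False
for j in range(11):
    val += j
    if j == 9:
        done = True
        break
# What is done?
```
Trace:
  val=0
  val=0, done=False
  val=0, done=False, j=0
  val=1, done=False, j=1
  val=3, done=False, j=2
  val=6, done=False, j=3
  val=10, done=False, j=4
  val=15, done=False, j=5
  val=21, done=False, j=6
  val=28, done=False, j=7
  val=36, done=False, j=8
  val=45, done=True, j=9

Final answer: True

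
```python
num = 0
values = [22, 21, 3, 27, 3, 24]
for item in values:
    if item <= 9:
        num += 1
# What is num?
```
Trace:
  num=0
  num=0, item=22
  num=0, item=21
  num=1, item=3
  num=1, item=27
  num=2, item=3
  num=2, item=24

Final answer: 2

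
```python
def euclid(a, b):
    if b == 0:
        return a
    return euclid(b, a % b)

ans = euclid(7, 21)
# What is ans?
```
Call trace:
euclid(a=7, b=21)
  euclid(a=21, b=7)
    euclid(a=7, b=0)
    -> return 7
  -> return 7
-> return 7

Final answer: 7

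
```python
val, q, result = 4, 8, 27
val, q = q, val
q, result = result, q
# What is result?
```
Trace:
  val=4, q=8, result=27
  val=8, q=4, result=27
  val=8, q=27, result=4

Final answer: 4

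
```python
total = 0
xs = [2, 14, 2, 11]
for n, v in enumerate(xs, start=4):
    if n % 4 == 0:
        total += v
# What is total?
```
Trace:
  total=0
  total=2, n=4, v=2
  total=2, n=5, v=14
  total=2, n=6, v=2
  total=2, n=7, v=11

Final answer: 2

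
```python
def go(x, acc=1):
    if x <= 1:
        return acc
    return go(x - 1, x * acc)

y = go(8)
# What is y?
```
Call trace:
go(x=8, acc=1)
  go(x=7, acc=8)
    go(x=6, acc=56)
      go(x=5, acc=336)
        go(x=4, acc=1680)
          go(x=3, acc=6720)
            go(x=2, acc=20160)
              go(x=1, acc=40320)
              -> return 40320
            -> return 40320
          -> return 40320
        -> return 40320
      -> return 40320
    -> return 40320
  -> return 40320
-> return 40320

Final answer: 40320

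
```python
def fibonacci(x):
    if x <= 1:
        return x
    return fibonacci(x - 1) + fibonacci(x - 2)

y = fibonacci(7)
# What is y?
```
Call trace (a repeated sub-call is expanded the first time; later identical calls just restate its return value):
fibonacci(x=7)
  fibonacci(x=6)
    fibonacci(x=5)
      fibonacci(x=4)
        fibonacci(x=3)
          fibonacci(x=2)
            fibonacci(x=1)
            -> return 1
            fibonacci(x=0)
            -> return 0
          -> return 1
          fibonacci(x=1)
          -> return 1
        -> return 2
        fibonacci(x=2) -> return 1  (same call as traced above)
      -> return 3
      fibonacci(x=3) -> return 2  (same call as traced above)
    -> return 5
    fibonacci(x=4) -> return 3  (same call as traced above)
  -> return 8
  fibonacci(x=5) -> return 5  (same call as traced above)
-> return 13

Final answer: 13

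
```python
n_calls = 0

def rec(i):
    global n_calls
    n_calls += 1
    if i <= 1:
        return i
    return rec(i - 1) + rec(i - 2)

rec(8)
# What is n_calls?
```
Call trace (a repeated sub-call is expanded the first time; later identical calls just restate its return value):
rec(i=8)
  rec(i=7)
    rec(i=6)
      rec(i=5)
        rec(i=4)
          rec(i=3)
            rec(i=2)
              rec(i=1)
              -> return 1
              rec(i=0)
              -> return 0
            -> return 1
            rec(i=1)
            -> return 1
          -> return 2
          rec(i=2) -> return 1  (same call as traced above)
        -> return 3
        rec(i=3) -> return 2  (same call as traced above)
      -> return 5
      rec(i=4) -> return 3  (same call as traced above)
    -> return 8
    rec(i=5) -> return 5  (same call as traced above)
  -> return 13
  rec(i=6) -> return 8  (same call as traced above)
-> return 21

n_calls is incremented once per call, so count the calls in each subtree. Let C(i) = number of calls made by rec(i).
C(0) = C(1) = 1 (base case, no recursion); C(i) = 1 + C(i - 1) + C(i - 2) otherwise.
C(2) = 1 + C(1) + C(0) = 1 + 1 + 1 = 3
C(3) = 1 + C(2) + C(1) = 1 + 3 + 1 = 5
C(4) = 1 + C(3) + C(2) = 1 + 5 + 3 = 9
C(5) = 1 + C(4) + C(3) = 1 + 9 + 5 = 15
C(6) = 1 + C(5) + C(4) = 1 + 15 + 9 = 25
C(7) = 1 + C(6) + C(5) = 1 + 25 + 15 = 41
C(8) = 1 + C(7) + C(6) = 1 + 41 + 25 = 67
n_calls = C(8) = 67

Final answer: 67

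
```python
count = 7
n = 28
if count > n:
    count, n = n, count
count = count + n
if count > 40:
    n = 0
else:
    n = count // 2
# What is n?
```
Trace:
  count=7
  count=7, n=28
  count=7, n=28
  count=35, n=28
  count=35, n=17

Final answer: 17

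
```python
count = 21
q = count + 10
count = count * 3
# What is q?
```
Trace:
  count=21
  count=21, q=31
  count=63, q=31

Final answer: 31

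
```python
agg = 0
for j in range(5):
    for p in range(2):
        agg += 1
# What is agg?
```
Trace:
  agg=0
  agg=1, j=0, p=0
  agg=2, j=0, p=1
  agg=3, j=1, p=0
  agg=4, j=1, p=1
  agg=5, j=2, p=0
  agg=6, j=2, p=1
  agg=7, j=3, p=0
  agg=8, j=3, p=1
  agg=9, j=4, p=0
  agg=10, j=4, p=1

Final answer: 10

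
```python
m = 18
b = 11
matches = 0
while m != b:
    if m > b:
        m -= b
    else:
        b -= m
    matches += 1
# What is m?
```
Trace:
  m=18
  m=18, b=11
  m=18, b=11, matches=0
  m=7, b=11, matches=1
  m=7, b=4, matches=2
  m=3, b=4, matches=3
  m=3, b=1, matches=4
  m=2, b=1, matches=5
  m=1, b=1, matches=6

Final answer: 1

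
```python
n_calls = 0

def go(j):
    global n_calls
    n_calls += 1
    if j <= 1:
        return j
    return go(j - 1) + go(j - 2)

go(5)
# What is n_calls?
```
Call trace (a repeated sub-call is expanded the first time; later identical calls just restate its return value):
go(j=5)
  go(j=4)
    go(j=3)
      go(j=2)
        go(j=1)
        -> return 1
        go(j=0)
        -> return 0
      -> return 1
      go(j=1)
      -> return 1
    -> return 2
    go(j=2) -> return 1  (same call as traced above)
  -> return 3
  go(j=3) -> return 2  (same call as traced above)
-> return 5

n_calls is incremented once per call, so count the calls in each subtree. Let C(j) = number of calls made by go(j).
C(0) = C(1) = 1 (base case, no recursion); C(j) = 1 + C(j - 1) + C(j - 2) otherwise.
C(2) = 1 + C(1) + C(0) = 1 + 1 + 1 = 3
C(3) = 1 + C(2) + C(1) = 1 + 3 + 1 = 5
C(4) = 1 + C(3) + C(2) = 1 + 5 + 3 = 9
C(5) = 1 + C(4) + C(3) = 1 + 9 + 5 = 15
n_calls = C(5) = 15

Final answer: 15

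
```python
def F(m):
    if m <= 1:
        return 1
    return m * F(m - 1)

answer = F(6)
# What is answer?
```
Call trace:
F(m=6)
  F(m=5)
    F(m=4)
      F(m=3)
        F(m=2)
          F(m=1)
          -> return 1
        -> return 2
      -> return 6
    -> return 24
  -> return 120
-> return 720

Final answer: 720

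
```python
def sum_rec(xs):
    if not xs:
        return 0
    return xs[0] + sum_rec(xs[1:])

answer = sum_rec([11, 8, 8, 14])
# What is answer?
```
Call trace:
sum_rec(xs=[11, 8, 8, 14])
  sum_rec(xs=[8, 8, 14])
    sum_rec(xs=[8, 14])
      sum_rec(xs=[14])
        sum_rec(xs=[])
        -> return 0
      -> return 14
    -> return 22
  -> return 30
-> return 41

Final answer: 41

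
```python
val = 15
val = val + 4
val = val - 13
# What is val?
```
Trace:
  val=15
  val=19
  val=6

Final answer: 6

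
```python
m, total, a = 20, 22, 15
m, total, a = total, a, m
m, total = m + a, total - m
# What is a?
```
Trace:
  m=20, total=22, a=15
  m=22, total=15, a=20
  m=42, total=-7, a=20

Final answer: 20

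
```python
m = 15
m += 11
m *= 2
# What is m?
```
Trace:
  m=15
  m=26
  m=52

Final answer: 52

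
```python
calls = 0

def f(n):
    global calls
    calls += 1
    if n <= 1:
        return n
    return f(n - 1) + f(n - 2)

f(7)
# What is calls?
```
Call trace (a repeated sub-call is expanded the first time; later identical calls just restate its return value):
f(n=7)
  f(n=6)
    f(n=5)
      f(n=4)
        f(n=3)
          f(n=2)
            f(n=1)
            -> return 1
            f(n=0)
            -> return 0
          -> return 1
          f(n=1)
          -> return 1
        -> return 2
        f(n=2) -> return 1  (same call as traced above)
      -> return 3
      f(n=3) -> return 2  (same call as traced above)
    -> return 5
    f(n=4) -> return 3  (same call as traced above)
  -> return 8
  f(n=5) -> return 5  (same call as traced above)
-> return 13

calls is incremented once per call, so count the calls in each subtree. Let C(n) = number of calls made by f(n).
C(0) = C(1) = 1 (base case, no recursion); C(n) = 1 + C(n - 1) + C(n - 2) otherwise.
C(2) = 1 + C(1) + C(0) = 1 + 1 + 1 = 3
C(3) = 1 + C(2) + C(1) = 1 + 3 + 1 = 5
C(4) = 1 + C(3) + C(2) = 1 + 5 + 3 = 9
C(5) = 1 + C(4) + C(3) = 1 + 9 + 5 = 15
C(6) = 1 + C(5) + C(4) = 1 + 15 + 9 = 25
C(7) = 1 + C(6) + C(5) = 1 + 25 + 15 = 41
calls = C(7) = 41

Final answer: 41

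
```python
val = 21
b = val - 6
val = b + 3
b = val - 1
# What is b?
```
Trace:
  val=21
  val=21, b=15
  val=18, b=15
  val=18, b=17

Final answer: 17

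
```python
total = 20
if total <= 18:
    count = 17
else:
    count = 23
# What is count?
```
Trace:
  total=20
  total=20, count=23

Final answer: 23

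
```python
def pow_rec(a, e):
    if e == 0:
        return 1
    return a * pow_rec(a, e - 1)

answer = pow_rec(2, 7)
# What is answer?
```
Call trace:
pow_rec(a=2, e=7)
  pow_rec(a=2, e=6)
    pow_rec(a=2, e=5)
      pow_rec(a=2, e=4)
        pow_rec(a=2, e=3)
          pow_rec(a=2, e=2)
            pow_rec(a=2, e=1)
              pow_rec(a=2, e=0)
              -> return 1
            -> return 2
          -> return 4
        -> return 8
      -> return 16
    -> return 32
  -> return 64
-> return 128

Final answer: 128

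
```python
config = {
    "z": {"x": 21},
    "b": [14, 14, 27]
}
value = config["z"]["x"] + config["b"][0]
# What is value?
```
Trace:
  config={'z': {'x': 21}, 'b': [14, 14, 27]}
  config={'z': {'x': 21}, 'b': [14, 14, 27]}, value=35

Final answer: 35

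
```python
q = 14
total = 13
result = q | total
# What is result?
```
Trace:
  q=14
  q=14, total=13
  q=14, total=13, result=15

Final answer: 15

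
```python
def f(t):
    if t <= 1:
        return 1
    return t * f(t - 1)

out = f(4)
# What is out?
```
Call trace:
f(t=4)
  f(t=3)
    f(t=2)
      f(t=1)
      -> return 1
    -> return 2
  -> return 6
-> return 24

Final answer: 24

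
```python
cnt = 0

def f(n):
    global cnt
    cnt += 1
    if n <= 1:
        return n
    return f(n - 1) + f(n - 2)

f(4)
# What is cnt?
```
Call trace (a repeated sub-call is expanded the first time; later identical calls just restate its return value):
f(n=4)
  f(n=3)
    f(n=2)
      f(n=1)
      -> return 1
      f(n=0)
      -> return 0
    -> return 1
    f(n=1)
    -> return 1
  -> return 2
  f(n=2) -> return 1  (same call as traced above)
-> return 3

cnt is incremented once per call, so count the calls in each subtree. Let C(n) = number of calls made by f(n).
C(0) = C(1) = 1 (base case, no recursion); C(n) = 1 + C(n - 1) + C(n - 2) otherwise.
C(2) = 1 + C(1) + C(0) = 1 + 1 + 1 = 3
C(3) = 1 + C(2) + C(1) = 1 + 3 + 1 = 5
C(4) = 1 + C(3) + C(2) = 1 + 5 + 3 = 9
cnt = C(4) = 9

Final answer: 9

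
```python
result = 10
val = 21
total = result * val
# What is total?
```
Trace:
  result=10
  result=10, val=21
  result=10, val=21, total=210

Final answer: 210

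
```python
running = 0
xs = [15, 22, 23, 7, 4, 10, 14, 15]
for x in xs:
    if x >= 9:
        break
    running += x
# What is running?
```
Trace:
  running=0
  running=0, x=15

Final answer: 0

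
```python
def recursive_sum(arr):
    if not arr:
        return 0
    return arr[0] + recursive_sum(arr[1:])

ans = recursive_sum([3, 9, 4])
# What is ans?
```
Call trace:
recursive_sum(arr=[3, 9, 4])
  recursive_sum(arr=[9, 4])
    recursive_sum(arr=[4])
      recursive_sum(arr=[])
      -> return 0
    -> return 4
  -> return 13
-> return 16

Final answer: 16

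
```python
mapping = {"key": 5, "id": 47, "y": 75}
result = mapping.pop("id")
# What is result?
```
Trace:
  mapping={'key': 5, 'id': 47, 'y': 75}
  mapping={'key': 5, 'y': 75}, result=47

Final answer: 47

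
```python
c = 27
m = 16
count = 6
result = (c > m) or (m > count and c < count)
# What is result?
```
Trace:
  c=27
  c=27, m=16
  c=27, m=16, count=6
  c=27, m=16, count=6, result=True

Final answer: True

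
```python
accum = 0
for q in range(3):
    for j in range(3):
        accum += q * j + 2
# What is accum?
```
Trace:
  accum=0
  accum=2, q=0, j=0
  accum=4, q=0, j=1
  accum=6, q=0, j=2
  accum=8, q=1, j=0
  accum=11, q=1, j=1
  accum=15, q=1, j=2
  accum=17, q=2, j=0
  accum=21, q=2, j=1
  accum=27, q=2, j=2

Final answer: 27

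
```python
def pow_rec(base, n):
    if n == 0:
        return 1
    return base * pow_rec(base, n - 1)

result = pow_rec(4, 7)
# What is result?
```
Call trace:
pow_rec(base=4, n=7)
  pow_rec(base=4, n=6)
    pow_rec(base=4, n=5)
      pow_rec(base=4, n=4)
        pow_rec(base=4, n=3)
          pow_rec(base=4, n=2)
            pow_rec(base=4, n=1)
              pow_rec(base=4, n=0)
              -> return 1
            -> return 4
          -> return 16
        -> return 64
      -> return 256
    -> return 1024
  -> return 4096
-> return 16384

Final answer: 16384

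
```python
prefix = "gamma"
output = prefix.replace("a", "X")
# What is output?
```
Trace:
  prefix='gamma'
  prefix='gamma', output='gXmmX'

Final answer: 'gXmmX'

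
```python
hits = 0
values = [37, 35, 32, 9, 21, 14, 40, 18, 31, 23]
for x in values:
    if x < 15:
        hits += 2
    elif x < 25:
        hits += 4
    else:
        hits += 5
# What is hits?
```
Trace:
  hits=0
  hits=5, x=37
  hits=10, x=35
  hits=15, x=32
  hits=17, x=9
  hits=21, x=21
  hits=23, x=14
  hits=28, x=40
  hits=32, x=18
  hits=37, x=31
  hits=41, x=23

Final answer: 41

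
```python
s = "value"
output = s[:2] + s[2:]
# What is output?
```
Trace:
  s='value'
  s='value', output='value'

Final answer: 'value'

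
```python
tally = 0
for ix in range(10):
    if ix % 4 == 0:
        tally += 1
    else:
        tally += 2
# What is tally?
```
Trace:
  tally=0
  tally=1, ix=0
  tally=3, ix=1
  tally=5, ix=2
  tally=7, ix=3
  tally=8, ix=4
  tally=10, ix=5
  tally=12, ix=6
  tally=14, ix=7
  tally=15, ix=8
  tally=17, ix=9

Final answer: 17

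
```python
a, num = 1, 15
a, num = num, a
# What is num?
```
Trace:
  a=1, num=15
  a=15, num=1

Final answer: 1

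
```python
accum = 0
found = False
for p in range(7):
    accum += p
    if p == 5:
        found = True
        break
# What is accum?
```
Trace:
  accum=0
  accum=0, found=False
  accum=0, found=False, p=0
  accum=1, found=False, p=1
  accum=3, found=False, p=2
  accum=6, found=False, p=3
  accum=10, found=False, p=4
  accum=15, found=True, p=5

Final answer: 15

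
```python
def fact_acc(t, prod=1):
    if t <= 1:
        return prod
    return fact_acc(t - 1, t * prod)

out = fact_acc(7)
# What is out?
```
Call trace:
fact_acc(t=7, prod=1)
  fact_acc(t=6, prod=7)
    fact_acc(t=5, prod=42)
      fact_acc(t=4, prod=210)
        fact_acc(t=3, prod=840)
          fact_acc(t=2, prod=2520)
            fact_acc(t=1, prod=5040)
            -> return 5040
          -> return 5040
        -> return 5040
      -> return 5040
    -> return 5040
  -> return 5040
-> return 5040

Final answer: 5040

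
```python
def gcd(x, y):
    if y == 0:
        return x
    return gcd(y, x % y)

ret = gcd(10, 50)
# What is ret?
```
Call trace:
gcd(x=10, y=50)
  gcd(x=50, y=10)
    gcd(x=10, y=0)
    -> return 10
  -> return 10
-> return 10

Final answer: 10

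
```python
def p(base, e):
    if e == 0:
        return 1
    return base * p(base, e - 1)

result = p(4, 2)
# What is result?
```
Call trace:
p(base=4, e=2)
  p(base=4, e=1)
    p(base=4, e=0)
    -> return 1
  -> return 4
-> return 16

Final answer: 16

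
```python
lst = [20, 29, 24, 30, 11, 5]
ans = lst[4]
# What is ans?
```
Trace:
  lst=[20, 29, 24, 30, 11, 5]
  lst=[20, 29, 24, 30, 11, 5], ans=11

Final answer: 11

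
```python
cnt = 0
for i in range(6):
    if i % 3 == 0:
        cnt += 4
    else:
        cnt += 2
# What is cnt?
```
Trace:
  cnt=0
  cnt=4, i=0
  cnt=6, i=1
  cnt=8, i=2
  cnt=12, i=3
  cnt=14, i=4
  cnt=16, i=5

Final answer: 16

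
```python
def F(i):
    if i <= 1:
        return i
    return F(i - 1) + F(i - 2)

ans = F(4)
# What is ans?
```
Call trace (a repeated sub-call is expanded the first time; later identical calls just restate its return value):
F(i=4)
  F(i=3)
    F(i=2)
      F(i=1)
      -> return 1
      F(i=0)
      -> return 0
    -> return 1
    F(i=1)
    -> return 1
  -> return 2
  F(i=2) -> return 1  (same call as traced above)
-> return 3

Final answer: 3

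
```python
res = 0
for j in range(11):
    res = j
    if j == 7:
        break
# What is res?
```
Trace:
  res=0
  res=0, j=0
  res=1, j=1
  res=2, j=2
  res=3, j=3
  res=4, j=4
  res=5, j=5
  res=6, j=6
  res=7, j=7

Final answer: 7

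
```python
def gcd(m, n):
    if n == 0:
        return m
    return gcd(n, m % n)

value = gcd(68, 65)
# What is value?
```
Call trace:
gcd(m=68, n=65)
  gcd(m=65, n=3)
    gcd(m=3, n=2)
      gcd(m=2, n=1)
        gcd(m=1, n=0)
        -> return 1
      -> return 1
    -> return 1
  -> return 1
-> return 1

Final answer: 1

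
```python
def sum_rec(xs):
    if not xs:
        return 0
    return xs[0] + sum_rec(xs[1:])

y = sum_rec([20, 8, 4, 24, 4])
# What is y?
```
Call trace:
sum_rec(xs=[20, 8, 4, 24, 4])
  sum_rec(xs=[8, 4, 24, 4])
    sum_rec(xs=[4, 24, 4])
      sum_rec(xs=[24, 4])
        sum_rec(xs=[4])
          sum_rec(xs=[])
          -> return 0
        -> return 4
      -> return 28
    -> return 32
  -> return 40
-> return 60

Final answer: 60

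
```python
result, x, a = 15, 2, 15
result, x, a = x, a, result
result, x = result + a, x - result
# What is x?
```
Trace:
  result=15, x=2, a=15
  result=2, x=15, a=15
  result=17, x=13, a=15

Final answer: 13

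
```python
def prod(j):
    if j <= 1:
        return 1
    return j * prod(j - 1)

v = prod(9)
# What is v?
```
Call trace:
prod(j=9)
  prod(j=8)
    prod(j=7)
      prod(j=6)
        prod(j=5)
          prod(j=4)
            prod(j=3)
              prod(j=2)
                prod(j=1)
                -> return 1
              -> return 2
            -> return 6
          -> return 24
        -> return 120
      -> return 720
    -> return 5040
  -> return 40320
-> return 362880

Final answer: 362880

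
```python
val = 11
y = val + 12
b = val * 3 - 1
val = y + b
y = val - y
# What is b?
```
Trace:
  val=11
  val=11, y=23
  val=11, y=23, b=32
  val=55, y=23, b=32
  val=55, y=32, b=32

Final answer: 32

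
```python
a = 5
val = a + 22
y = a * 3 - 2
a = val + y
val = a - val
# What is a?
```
Trace:
  a=5
  a=5, val=27
  a=5, val=27, y=13
  a=40, val=27, y=13
  a=40, val=13, y=13

Final answer: 40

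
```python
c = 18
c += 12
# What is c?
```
Trace:
  c=18
  c=30

Final answer: 30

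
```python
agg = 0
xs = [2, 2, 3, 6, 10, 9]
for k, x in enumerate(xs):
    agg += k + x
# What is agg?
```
Trace:
  agg=0
  agg=2, k=0, x=2
  agg=5, k=1, x=2
  agg=10, k=2, x=3
  agg=19, k=3, x=6
  agg=33, k=4, x=10
  agg=47, k=5, x=9

Final answer: 47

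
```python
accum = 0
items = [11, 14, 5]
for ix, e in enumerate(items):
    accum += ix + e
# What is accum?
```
Trace:
  accum=0
  accum=11, ix=0, e=11
  accum=26, ix=1, e=14
  accum=33, ix=2, e=5

Final answer: 33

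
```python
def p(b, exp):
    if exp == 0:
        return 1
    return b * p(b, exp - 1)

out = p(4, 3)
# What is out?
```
Call trace:
p(b=4, exp=3)
  p(b=4, exp=2)
    p(b=4, exp=1)
      p(b=4, exp=0)
      -> return 1
    -> return 4
  -> return 16
-> return 64

Final answer: 64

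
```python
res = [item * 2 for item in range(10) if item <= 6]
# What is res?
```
Trace:
  item=0
  item=1
  item=2
  item=3
  item=4
  item=5
  item=6
  item=7
  item=8
  item=9
  res=[0, 2, 4, 6, 8, 10, 12]

Final answer: [0, 2, 4, 6, 8, 10, 12]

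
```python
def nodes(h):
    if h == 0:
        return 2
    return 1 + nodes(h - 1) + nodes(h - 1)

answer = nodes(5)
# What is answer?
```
Call trace (a repeated sub-call is expanded the first time; later identical calls just restate its return value):
nodes(h=5)
  nodes(h=4)
    nodes(h=3)
      nodes(h=2)
        nodes(h=1)
          nodes(h=0)
          -> return 2
          nodes(h=0)
          -> return 2
        -> return 5
        nodes(h=1) -> return 5  (same call as traced above)
      -> return 11
      nodes(h=2) -> return 11  (same call as traced above)
    -> return 23
    nodes(h=3) -> return 23  (same call as traced above)
  -> return 47
  nodes(h=4) -> return 47  (same call as traced above)
-> return 95

Final answer: 95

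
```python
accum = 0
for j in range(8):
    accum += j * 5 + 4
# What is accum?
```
Trace:
  accum=0
  accum=4, j=0
  accum=13, j=1
  accum=27, j=2
  accum=46, j=3
  accum=70, j=4
  accum=99, j=5
  accum=133, j=6
  accum=172, j=7

Final answer: 172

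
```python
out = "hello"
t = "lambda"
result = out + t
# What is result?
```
Trace:
  out='hello'
  out='hello', t='lambda'
  out='hello', t='lambda', result='hellolambda'

Final answer: 'hellolambda'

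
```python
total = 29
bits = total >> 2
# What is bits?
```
Trace:
  total=29
  total=29, bits=7

Final answer: 7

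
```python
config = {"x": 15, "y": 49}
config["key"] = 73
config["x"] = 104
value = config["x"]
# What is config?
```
Trace:
  config={'x': 15, 'y': 49}
  config={'x': 15, 'y': 49, 'key': 73}
  config={'x': 104, 'y': 49, 'key': 73}
  config={'x': 104, 'y': 49, 'key': 73}, value=104

Final answer: {'x': 104, 'y': 49, 'key': 73}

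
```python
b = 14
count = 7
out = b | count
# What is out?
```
Trace:
  b=14
  b=14, count=7
  b=14, count=7, out=15

Final answer: 15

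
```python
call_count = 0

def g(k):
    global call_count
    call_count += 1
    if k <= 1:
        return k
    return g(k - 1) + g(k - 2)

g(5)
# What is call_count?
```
Call trace (a repeated sub-call is expanded the first time; later identical calls just restate its return value):
g(k=5)
  g(k=4)
    g(k=3)
      g(k=2)
        g(k=1)
        -> return 1
        g(k=0)
        -> return 0
      -> return 1
      g(k=1)
      -> return 1
    -> return 2
    g(k=2) -> return 1  (same call as traced above)
  -> return 3
  g(k=3) -> return 2  (same call as traced above)
-> return 5

call_count is incremented once per call, so count the calls in each subtree. Let C(k) = number of calls made by g(k).
C(0) = C(1) = 1 (base case, no recursion); C(k) = 1 + C(k - 1) + C(k - 2) otherwise.
C(2) = 1 + C(1) + C(0) = 1 + 1 + 1 = 3
C(3) = 1 + C(2) + C(1) = 1 + 3 + 1 = 5
C(4) = 1 + C(3) + C(2) = 1 + 5 + 3 = 9
C(5) = 1 + C(4) + C(3) = 1 + 9 + 5 = 15
call_count = C(5) = 15

Final answer: 15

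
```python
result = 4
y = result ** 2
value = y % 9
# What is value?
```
Trace:
  result=4
  result=4, y=16
  result=4, y=16, value=7

Final answer: 7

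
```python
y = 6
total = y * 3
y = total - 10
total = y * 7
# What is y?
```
Trace:
  y=6
  y=6, total=18
  y=8, total=18
  y=8, total=56

Final answer: 8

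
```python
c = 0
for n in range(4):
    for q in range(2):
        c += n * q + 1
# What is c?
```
Trace:
  c=0
  c=1, n=0, q=0
  c=2, n=0, q=1
  c=3, n=1, q=0
  c=5, n=1, q=1
  c=6, n=2, q=0
  c=9, n=2, q=1
  c=10, n=3, q=0
  c=14, n=3, q=1

Final answer: 14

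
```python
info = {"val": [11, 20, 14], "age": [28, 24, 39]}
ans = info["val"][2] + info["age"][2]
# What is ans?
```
Trace:
  info={'val': [11, 20, 14], 'age': [28, 24, 39]}
  info={'val': [11, 20, 14], 'age': [28, 24, 39]}, ans=53

Final answer: 53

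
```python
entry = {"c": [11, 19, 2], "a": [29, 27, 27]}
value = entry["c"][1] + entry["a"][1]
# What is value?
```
Trace:
  entry={'c': [11, 19, 2], 'a': [29, 27, 27]}
  entry={'c': [11, 19, 2], 'a': [29, 27, 27]}, value=46

Final answer: 46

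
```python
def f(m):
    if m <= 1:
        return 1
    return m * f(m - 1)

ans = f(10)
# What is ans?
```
Call trace:
f(m=10)
  f(m=9)
    f(m=8)
      f(m=7)
        f(m=6)
          f(m=5)
            f(m=4)
              f(m=3)
                f(m=2)
                  f(m=1)
                  -> return 1
                -> return 2
              -> return 6
            -> return 24
          -> return 120
        -> return 720
      -> return 5040
    -> return 40320
  -> return 362880
-> return 3628800

Final answer: 3628800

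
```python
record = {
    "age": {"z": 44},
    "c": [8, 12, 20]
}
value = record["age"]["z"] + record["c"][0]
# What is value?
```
Trace:
  record={'age': {'z': 44}, 'c': [8, 12, 20]}
  record={'age': {'z': 44}, 'c': [8, 12, 20]}, value=52

Final answer: 52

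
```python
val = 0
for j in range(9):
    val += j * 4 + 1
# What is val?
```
Trace:
  val=0
  val=1, j=0
  val=6, j=1
  val=15, j=2
  val=28, j=3
  val=45, j=4
  val=66, j=5
  val=91, j=6
  val=120, j=7
  val=153, j=8

Final answer: 153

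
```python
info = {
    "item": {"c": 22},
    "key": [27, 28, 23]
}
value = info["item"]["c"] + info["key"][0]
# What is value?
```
Trace:
  info={'item': {'c': 22}, 'key': [27, 28, 23]}
  info={'item': {'c': 22}, 'key': [27, 28, 23]}, value=49

Final answer: 49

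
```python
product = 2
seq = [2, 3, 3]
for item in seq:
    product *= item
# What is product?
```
Trace:
  product=2
  product=4, item=2
  product=12, item=3
  product=36, item=3

Final answer: 36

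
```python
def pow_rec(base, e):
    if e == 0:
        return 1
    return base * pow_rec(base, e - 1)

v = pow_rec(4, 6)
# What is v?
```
Call trace:
pow_rec(base=4, e=6)
  pow_rec(base=4, e=5)
    pow_rec(base=4, e=4)
      pow_rec(base=4, e=3)
        pow_rec(base=4, e=2)
          pow_rec(base=4, e=1)
            pow_rec(base=4, e=0)
            -> return 1
          -> return 4
        -> return 16
      -> return 64
    -> return 256
  -> return 1024
-> return 4096

Final answer: 4096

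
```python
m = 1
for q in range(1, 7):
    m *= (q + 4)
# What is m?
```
Trace:
  m=1
  m=5, q=1
  m=30, q=2
  m=210, q=3
  m=1680, q=4
  m=15120, q=5
  m=151200, q=6

Final answer: 151200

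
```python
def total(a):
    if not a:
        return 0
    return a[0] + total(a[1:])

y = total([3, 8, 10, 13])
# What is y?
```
Call trace:
total(a=[3, 8, 10, 13])
  total(a=[8, 10, 13])
    total(a=[10, 13])
      total(a=[13])
        total(a=[])
        -> return 0
      -> return 13
    -> return 23
  -> return 31
-> return 34

Final answer: 34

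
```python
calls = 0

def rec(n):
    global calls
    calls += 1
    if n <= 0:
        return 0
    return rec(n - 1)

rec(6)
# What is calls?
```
Call trace:
rec(n=6)
  rec(n=5)
    rec(n=4)
      rec(n=3)
        rec(n=2)
          rec(n=1)
            rec(n=0)
            -> return 0
          -> return 0
        -> return 0
      -> return 0
    -> return 0
  -> return 0
-> return 0

calls is incremented once per call. rec is entered once for each n = 6, 5, 4, 3, 2, 1, 0 (the n <= 0 call returns without recursing), i.e. 6 + 1 calls.
calls = 7

Final answer: 7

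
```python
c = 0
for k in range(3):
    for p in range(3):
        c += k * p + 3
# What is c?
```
Trace:
  c=0
  c=3, k=0, p=0
  c=6, k=0, p=1
  c=9, k=0, p=2
  c=12, k=1, p=0
  c=16, k=1, p=1
  c=21, k=1, p=2
  c=24, k=2, p=0
  c=29, k=2, p=1
  c=36, k=2, p=2

Final answer: 36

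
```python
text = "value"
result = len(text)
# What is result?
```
Trace:
  text='value'
  text='value', result=5

Final answer: 5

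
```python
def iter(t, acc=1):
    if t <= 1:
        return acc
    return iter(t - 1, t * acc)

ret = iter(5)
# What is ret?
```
Call trace:
iter(t=5, acc=1)
  iter(t=4, acc=5)
    iter(t=3, acc=20)
      iter(t=2, acc=60)
        iter(t=1, acc=120)
        -> return 120
      -> return 120
    -> return 120
  -> return 120
-> return 120

Final answer: 120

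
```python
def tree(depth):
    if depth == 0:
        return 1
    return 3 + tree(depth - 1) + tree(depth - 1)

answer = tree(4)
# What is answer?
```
Call trace (a repeated sub-call is expanded the first time; later identical calls just restate its return value):
tree(depth=4)
  tree(depth=3)
    tree(depth=2)
      tree(depth=1)
        tree(depth=0)
        -> return 1
        tree(depth=0)
        -> return 1
      -> return 5
      tree(depth=1) -> return 5  (same call as traced above)
    -> return 13
    tree(depth=2) -> return 13  (same call as traced above)
  -> return 29
  tree(depth=3) -> return 29  (same call as traced above)
-> return 61

Final answer: 61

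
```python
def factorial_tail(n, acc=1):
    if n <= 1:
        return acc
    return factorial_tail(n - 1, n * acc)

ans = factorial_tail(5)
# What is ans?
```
Call trace:
factorial_tail(n=5, acc=1)
  factorial_tail(n=4, acc=5)
    factorial_tail(n=3, acc=20)
      factorial_tail(n=2, acc=60)
        factorial_tail(n=1, acc=120)
        -> return 120
      -> return 120
    -> return 120
  -> return 120
-> return 120

Final answer: 120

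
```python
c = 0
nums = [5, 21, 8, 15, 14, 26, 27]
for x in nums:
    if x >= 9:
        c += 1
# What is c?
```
Trace:
  c=0
  c=0, x=5
  c=1, x=21
  c=1, x=8
  c=2, x=15
  c=3, x=14
  c=4, x=26
  c=5, x=27

Final answer: 5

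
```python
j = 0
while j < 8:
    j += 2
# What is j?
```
Trace:
  j=0
  j=2
  j=4
  j=6
  j=8

Final answer: 8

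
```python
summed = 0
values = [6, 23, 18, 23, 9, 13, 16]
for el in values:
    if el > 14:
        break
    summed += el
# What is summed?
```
Trace:
  summed=0
  summed=6, el=6
  summed=6, el=23

Final answer: 6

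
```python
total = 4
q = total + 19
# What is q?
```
Trace:
  total=4
  total=4, q=23

Final answer: 23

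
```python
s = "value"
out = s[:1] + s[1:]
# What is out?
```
Trace:
  s='value'
  s='value', out='value'

Final answer: 'value'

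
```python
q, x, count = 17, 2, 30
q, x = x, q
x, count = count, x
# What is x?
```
Trace:
  q=17, x=2, count=30
  q=2, x=17, count=30
  q=2, x=30, count=17

Final answer: 30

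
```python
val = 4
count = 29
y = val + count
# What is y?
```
Trace:
  val=4
  val=4, count=29
  val=4, count=29, y=33

Final answer: 33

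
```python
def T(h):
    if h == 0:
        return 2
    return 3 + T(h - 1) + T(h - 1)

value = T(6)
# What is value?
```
Call trace (a repeated sub-call is expanded the first time; later identical calls just restate its return value):
T(h=6)
  T(h=5)
    T(h=4)
      T(h=3)
        T(h=2)
          T(h=1)
            T(h=0)
            -> return 2
            T(h=0)
            -> return 2
          -> return 7
          T(h=1) -> return 7  (same call as traced above)
        -> return 17
        T(h=2) -> return 17  (same call as traced above)
      -> return 37
      T(h=3) -> return 37  (same call as traced above)
    -> return 77
    T(h=4) -> return 77  (same call as traced above)
  -> return 157
  T(h=5) -> return 157  (same call as traced above)
-> return 317

Final answer: 317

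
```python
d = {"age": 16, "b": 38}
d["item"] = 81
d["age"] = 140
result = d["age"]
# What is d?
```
Trace:
  d={'age': 16, 'b': 38}
  d={'age': 16, 'b': 38, 'item': 81}
  d={'age': 140, 'b': 38, 'item': 81}
  d={'age': 140, 'b': 38, 'item': 81}, result=140

Final answer: {'age': 140, 'b': 38, 'item': 81}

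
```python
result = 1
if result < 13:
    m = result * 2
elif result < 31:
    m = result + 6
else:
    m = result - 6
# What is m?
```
Trace:
  result=1
  result=1, m=2

Final answer: 2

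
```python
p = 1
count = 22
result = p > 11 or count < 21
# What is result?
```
Trace:
  p=1
  p=1, count=22
  p=1, count=22, result=False

Final answer: False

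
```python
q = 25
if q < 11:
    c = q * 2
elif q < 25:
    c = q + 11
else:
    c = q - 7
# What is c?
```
Trace:
  q=25
  q=25, c=18

Final answer: 18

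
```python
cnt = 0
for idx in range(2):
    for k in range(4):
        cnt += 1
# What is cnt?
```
Trace:
  cnt=0
  cnt=1, idx=0, k=0
  cnt=2, idx=0, k=1
  cnt=3, idx=0, k=2
  cnt=4, idx=0, k=3
  cnt=5, idx=1, k=0
  cnt=6, idx=1, k=1
  cnt=7, idx=1, k=2
  cnt=8, idx=1, k=3

Final answer: 8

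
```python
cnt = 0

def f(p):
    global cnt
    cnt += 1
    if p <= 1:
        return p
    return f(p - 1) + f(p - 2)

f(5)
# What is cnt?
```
Call trace (a repeated sub-call is expanded the first time; later identical calls just restate its return value):
f(p=5)
  f(p=4)
    f(p=3)
      f(p=2)
        f(p=1)
        -> return 1
        f(p=0)
        -> return 0
      -> return 1
      f(p=1)
      -> return 1
    -> return 2
    f(p=2) -> return 1  (same call as traced above)
  -> return 3
  f(p=3) -> return 2  (same call as traced above)
-> return 5

cnt is incremented once per call, so count the calls in each subtree. Let C(p) = number of calls made by f(p).
C(0) = C(1) = 1 (base case, no recursion); C(p) = 1 + C(p - 1) + C(p - 2) otherwise.
C(2) = 1 + C(1) + C(0) = 1 + 1 + 1 = 3
C(3) = 1 + C(2) + C(1) = 1 + 3 + 1 = 5
C(4) = 1 + C(3) + C(2) = 1 + 5 + 3 = 9
C(5) = 1 + C(4) + C(3) = 1 + 9 + 5 = 15
cnt = C(5) = 15

Final answer: 15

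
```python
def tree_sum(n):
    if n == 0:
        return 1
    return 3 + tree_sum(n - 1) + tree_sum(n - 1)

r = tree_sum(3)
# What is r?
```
Call trace (a repeated sub-call is expanded the first time; later identical calls just restate its return value):
tree_sum(n=3)
  tree_sum(n=2)
    tree_sum(n=1)
      tree_sum(n=0)
      -> return 1
      tree_sum(n=0)
      -> return 1
    -> return 5
    tree_sum(n=1) -> return 5  (same call as traced above)
  -> return 13
  tree_sum(n=2) -> return 13  (same call as traced above)
-> return 29

Final answer: 29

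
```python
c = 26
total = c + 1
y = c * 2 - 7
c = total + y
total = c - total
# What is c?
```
Trace:
  c=26
  c=26, total=27
  c=26, total=27, y=45
  c=72, total=27, y=45
  c=72, total=45, y=45

Final answer: 72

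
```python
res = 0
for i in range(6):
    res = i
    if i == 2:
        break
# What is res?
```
Trace:
  res=0
  res=0, i=0
  res=1, i=1
  res=2, i=2

Final answer: 2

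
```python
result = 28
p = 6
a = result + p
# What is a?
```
Trace:
  result=28
  result=28, p=6
  result=28, p=6, a=34

Final answer: 34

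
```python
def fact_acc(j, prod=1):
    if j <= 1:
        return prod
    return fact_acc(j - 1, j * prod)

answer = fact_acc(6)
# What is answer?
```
Call trace:
fact_acc(j=6, prod=1)
  fact_acc(j=5, prod=6)
    fact_acc(j=4, prod=30)
      fact_acc(j=3, prod=120)
        fact_acc(j=2, prod=360)
          fact_acc(j=1, prod=720)
          -> return 720
        -> return 720
      -> return 720
    -> return 720
  -> return 720
-> return 720

Final answer: 720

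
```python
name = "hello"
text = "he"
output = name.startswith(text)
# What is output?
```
Trace:
  name='hello'
  name='hello', text='he'
  name='hello', text='he', output=True

Final answer: True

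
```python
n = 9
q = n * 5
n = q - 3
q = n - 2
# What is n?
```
Trace:
  n=9
  n=9, q=45
  n=42, q=45
  n=42, q=40

Final answer: 42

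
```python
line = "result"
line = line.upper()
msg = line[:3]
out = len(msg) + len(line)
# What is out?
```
Trace:
  line='result'
  line='RESULT'
  line='RESULT', msg='RES'
  line='RESULT', msg='RES', out=9

Final answer: 9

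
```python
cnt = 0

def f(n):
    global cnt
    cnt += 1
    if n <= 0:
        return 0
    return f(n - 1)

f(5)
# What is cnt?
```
Call trace:
f(n=5)
  f(n=4)
    f(n=3)
      f(n=2)
        f(n=1)
          f(n=0)
          -> return 0
        -> return 0
      -> return 0
    -> return 0
  -> return 0
-> return 0

cnt is incremented once per call. f is entered once for each n = 5, 4, 3, 2, 1, 0 (the n <= 0 call returns without recursing), i.e. 5 + 1 calls.
cnt = 6

Final answer: 6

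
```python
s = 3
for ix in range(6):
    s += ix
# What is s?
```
Trace:
  s=3
  s=3, ix=0
  s=4, ix=1
  s=6, ix=2
  s=9, ix=3
  s=13, ix=4
  s=18, ix=5

Final answer: 18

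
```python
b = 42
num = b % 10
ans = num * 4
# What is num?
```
Trace:
  b=42
  b=42, num=2
  b=42, num=2, ans=8

Final answer: 2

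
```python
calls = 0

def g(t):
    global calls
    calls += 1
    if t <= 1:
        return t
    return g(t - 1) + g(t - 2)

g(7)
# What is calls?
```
Call trace (a repeated sub-call is expanded the first time; later identical calls just restate its return value):
g(t=7)
  g(t=6)
    g(t=5)
      g(t=4)
        g(t=3)
          g(t=2)
            g(t=1)
            -> return 1
            g(t=0)
            -> return 0
          -> return 1
          g(t=1)
          -> return 1
        -> return 2
        g(t=2) -> return 1  (same call as traced above)
      -> return 3
      g(t=3) -> return 2  (same call as traced above)
    -> return 5
    g(t=4) -> return 3  (same call as traced above)
  -> return 8
  g(t=5) -> return 5  (same call as traced above)
-> return 13

calls is incremented once per call, so count the calls in each subtree. Let C(t) = number of calls made by g(t).
C(0) = C(1) = 1 (base case, no recursion); C(t) = 1 + C(t - 1) + C(t - 2) otherwise.
C(2) = 1 + C(1) + C(0) = 1 + 1 + 1 = 3
C(3) = 1 + C(2) + C(1) = 1 + 3 + 1 = 5
C(4) = 1 + C(3) + C(2) = 1 + 5 + 3 = 9
C(5) = 1 + C(4) + C(3) = 1 + 9 + 5 = 15
C(6) = 1 + C(5) + C(4) = 1 + 15 + 9 = 25
C(7) = 1 + C(6) + C(5) = 1 + 25 + 15 = 41
calls = C(7) = 41

Final answer: 41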